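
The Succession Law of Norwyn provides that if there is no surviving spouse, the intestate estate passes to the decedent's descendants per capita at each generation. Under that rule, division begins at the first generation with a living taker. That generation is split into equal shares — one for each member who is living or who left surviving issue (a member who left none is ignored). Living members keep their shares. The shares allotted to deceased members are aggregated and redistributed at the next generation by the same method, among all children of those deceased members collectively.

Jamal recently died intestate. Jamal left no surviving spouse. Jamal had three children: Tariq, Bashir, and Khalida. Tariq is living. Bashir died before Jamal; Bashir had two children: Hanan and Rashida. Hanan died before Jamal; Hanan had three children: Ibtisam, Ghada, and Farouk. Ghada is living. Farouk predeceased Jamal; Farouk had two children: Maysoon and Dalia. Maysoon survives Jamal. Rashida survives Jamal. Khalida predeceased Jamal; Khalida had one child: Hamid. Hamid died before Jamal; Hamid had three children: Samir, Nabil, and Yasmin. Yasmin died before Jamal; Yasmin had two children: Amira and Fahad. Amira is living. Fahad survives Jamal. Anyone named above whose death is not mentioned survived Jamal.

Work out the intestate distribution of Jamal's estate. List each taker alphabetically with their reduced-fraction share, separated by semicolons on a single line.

There is no surviving spouse, so the entire estate passes to Jamal's descendants per capita at each generation.
At generation 1 (Tariq, Bashir, Khalida) there are 3 shares of (1)/3 = 1/3 each.
Living: Tariq — each takes 1/3.
Deceased: Bashir and Khalida. Their combined 2/3 is pooled and carried to generation 2.
At generation 2 (Hanan, Rashida, Hamid) there are 3 shares of (2/3)/3 = 2/9 each.
Living: Rashida — each takes 2/9.
Deceased: Hanan and Hamid. Their combined 4/9 is pooled and carried to generation 3.
At generation 3 (Ibtisam, Ghada, Farouk, Samir, Nabil, Yasmin) there are 6 shares of (4/9)/6 = 2/27 each.
Living: Ibtisam, Ghada, Samir, and Nabil — each takes 2/27.
Deceased: Farouk and Yasmin. Their combined 4/27 is pooled and carried to generation 4.
At generation 4 (Maysoon, Dalia, Amira, Fahad) there are 4 shares of (4/27)/4 = 1/27 each.
Living: Maysoon, Dalia, Amira, and Fahad — each takes 1/27.

Amira 1/27; Dalia 1/27; Fahad 1/27; Ghada 2/27; Ibtisam 2/27; Maysoon 1/27; Nabil 2/27; Rashida 2/9; Samir 2/27; Tariq 1/3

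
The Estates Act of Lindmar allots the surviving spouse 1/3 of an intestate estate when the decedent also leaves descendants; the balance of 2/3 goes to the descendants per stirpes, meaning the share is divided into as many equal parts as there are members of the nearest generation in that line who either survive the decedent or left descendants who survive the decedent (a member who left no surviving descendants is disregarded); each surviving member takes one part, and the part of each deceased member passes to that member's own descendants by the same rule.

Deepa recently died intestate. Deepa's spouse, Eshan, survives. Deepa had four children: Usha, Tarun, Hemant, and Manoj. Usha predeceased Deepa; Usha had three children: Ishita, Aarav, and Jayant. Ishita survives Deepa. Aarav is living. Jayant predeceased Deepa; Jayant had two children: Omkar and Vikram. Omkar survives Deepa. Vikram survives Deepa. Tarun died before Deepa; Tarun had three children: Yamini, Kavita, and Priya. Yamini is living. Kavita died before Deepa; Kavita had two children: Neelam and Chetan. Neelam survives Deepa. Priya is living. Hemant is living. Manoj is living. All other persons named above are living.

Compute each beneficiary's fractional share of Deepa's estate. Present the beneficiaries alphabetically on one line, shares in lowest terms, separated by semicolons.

Aarav 1/18; Chetan 1/36; Eshan 1/3; Hemant 1/6; Ishita 1/18; Manoj 1/6; Neelam 1/36; Omkar 1/36; Priya 1/18; Vikram 1/36; Yamini 1/18

Eshan, as surviving spouse, takes 1/3.
The remaining 2/3 passes to Deepa's descendants per stirpes.
The 2/3 is divided into 4 equal shares of 1/6 among Usha, Tarun, Hemant, Manoj.
Usha predeceased; the 1/6 allotted to Usha's branch passes to Usha's issue by representation.
The 1/6 is divided into 3 equal shares of 1/18 among Ishita, Aarav, Jayant.
Ishita is living and takes 1/18.
Aarav is living and takes 1/18.
Jayant predeceased; the 1/18 allotted to Jayant's branch passes to Jayant's issue by representation.
The 1/18 is divided into 2 equal shares of 1/36 among Omkar, Vikram.
Omkar is living and takes 1/36.
Vikram is living and takes 1/36.
Tarun predeceased; the 1/6 allotted to Tarun's branch passes to Tarun's issue by representation.
The 1/6 is divided into 3 equal shares of 1/18 among Yamini, Kavita, Priya.
Yamini is living and takes 1/18.
Kavita predeceased; the 1/18 allotted to Kavita's branch passes to Kavita's issue by representation.
The 1/18 is divided into 2 equal shares of 1/36 among Neelam, Chetan.
Neelam is living and takes 1/36.
Chetan is living and takes 1/36.
Priya is living and takes 1/18.
Hemant is living and takes 1/6.
Manoj is living and takes 1/6.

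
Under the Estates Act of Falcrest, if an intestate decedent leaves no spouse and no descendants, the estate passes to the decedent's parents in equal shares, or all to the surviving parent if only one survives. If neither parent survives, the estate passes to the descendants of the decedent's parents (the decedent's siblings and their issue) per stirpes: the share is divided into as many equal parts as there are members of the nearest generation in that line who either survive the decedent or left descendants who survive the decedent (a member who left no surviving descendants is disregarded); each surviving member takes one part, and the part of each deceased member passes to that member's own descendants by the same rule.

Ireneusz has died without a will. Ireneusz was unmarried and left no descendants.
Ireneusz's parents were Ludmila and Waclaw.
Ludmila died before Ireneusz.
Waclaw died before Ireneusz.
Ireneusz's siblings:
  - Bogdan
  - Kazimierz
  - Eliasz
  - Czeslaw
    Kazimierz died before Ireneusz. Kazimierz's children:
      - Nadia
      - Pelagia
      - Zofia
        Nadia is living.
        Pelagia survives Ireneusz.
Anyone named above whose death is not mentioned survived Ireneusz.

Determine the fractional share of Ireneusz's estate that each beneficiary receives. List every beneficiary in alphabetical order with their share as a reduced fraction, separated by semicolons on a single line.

Bogdan 1/4; Czeslaw 1/4; Eliasz 1/4; Nadia 1/12; Pelagia 1/12; Zofia 1/12

Neither parent survives and there are no descendants, so the estate passes to Ireneusz's siblings and their issue per stirpes.
The estate is divided into 4 equal shares of 1/4 among Bogdan, Kazimierz, Eliasz, Czeslaw.
Bogdan is living and takes 1/4.
Kazimierz predeceased; the 1/4 allotted to Kazimierz's branch passes to Kazimierz's issue by representation.
The 1/4 is divided into 3 equal shares of 1/12 among Nadia, Pelagia, Zofia.
Nadia is living and takes 1/12.
Pelagia is living and takes 1/12.
Zofia is living and takes 1/12.
Eliasz is living and takes 1/4.
Czeslaw is living and takes 1/4.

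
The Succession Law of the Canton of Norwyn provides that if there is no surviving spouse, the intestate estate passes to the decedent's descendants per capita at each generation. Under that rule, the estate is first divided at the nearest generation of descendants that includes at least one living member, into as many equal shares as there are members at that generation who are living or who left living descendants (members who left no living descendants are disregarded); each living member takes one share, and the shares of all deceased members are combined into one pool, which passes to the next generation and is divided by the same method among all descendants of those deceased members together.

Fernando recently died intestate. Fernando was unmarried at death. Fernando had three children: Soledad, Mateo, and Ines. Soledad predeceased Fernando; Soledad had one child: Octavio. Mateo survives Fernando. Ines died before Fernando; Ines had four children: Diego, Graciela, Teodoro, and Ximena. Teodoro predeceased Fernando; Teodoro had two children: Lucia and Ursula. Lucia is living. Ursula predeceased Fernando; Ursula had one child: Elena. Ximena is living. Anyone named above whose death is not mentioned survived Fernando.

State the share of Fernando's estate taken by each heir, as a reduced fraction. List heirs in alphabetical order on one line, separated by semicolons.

Diego 2/15; Elena 1/15; Graciela 2/15; Lucia 1/15; Mateo 1/3; Octavio 2/15; Ximena 2/15

There is no surviving spouse, so the entire estate passes to Fernando's descendants per capita at each generation.
At generation 1 (Soledad, Mateo, Ines) there are 3 shares of (1)/3 = 1/3 each.
Living: Mateo — each takes 1/3.
Deceased: Soledad and Ines. Their combined 2/3 is pooled and carried to generation 2.
At generation 2 (Octavio, Diego, Graciela, Teodoro, Ximena) there are 5 shares of (2/3)/5 = 2/15 each.
Living: Octavio, Diego, Graciela, and Ximena — each takes 2/15.
Deceased: Teodoro. That 2/15 share is carried to generation 3.
At generation 3 (Lucia, Ursula) there are 2 shares of (2/15)/2 = 1/15 each.
Living: Lucia — each takes 1/15.
Deceased: Ursula. That 1/15 share is carried to generation 4.
At generation 4 (Elena) there are 1 shares of (1/15)/1 = 1/15 each.
Living: Elena — each takes 1/15.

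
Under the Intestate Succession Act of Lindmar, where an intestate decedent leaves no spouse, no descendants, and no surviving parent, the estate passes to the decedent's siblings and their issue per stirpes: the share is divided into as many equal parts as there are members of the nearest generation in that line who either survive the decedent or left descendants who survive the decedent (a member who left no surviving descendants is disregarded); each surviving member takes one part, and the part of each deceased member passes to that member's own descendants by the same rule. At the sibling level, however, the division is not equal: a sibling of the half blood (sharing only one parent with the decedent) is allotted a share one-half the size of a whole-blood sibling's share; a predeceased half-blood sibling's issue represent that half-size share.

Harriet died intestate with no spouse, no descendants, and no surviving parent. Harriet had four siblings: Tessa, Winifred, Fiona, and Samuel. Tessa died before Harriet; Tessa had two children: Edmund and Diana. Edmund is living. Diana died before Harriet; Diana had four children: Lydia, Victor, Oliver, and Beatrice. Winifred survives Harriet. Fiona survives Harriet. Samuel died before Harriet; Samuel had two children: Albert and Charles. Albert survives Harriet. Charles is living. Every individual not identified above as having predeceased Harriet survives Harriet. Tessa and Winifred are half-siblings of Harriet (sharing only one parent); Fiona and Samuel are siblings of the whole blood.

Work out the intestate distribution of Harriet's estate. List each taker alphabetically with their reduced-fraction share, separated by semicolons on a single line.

Albert 1/6; Beatrice 1/48; Charles 1/6; Edmund 1/12; Fiona 1/3; Lydia 1/48; Oliver 1/48; Victor 1/48; Winifred 1/6

No spouse, descendants, or parent survives, so the estate passes to Harriet's siblings per stirpes.
Half-blood siblings count for one-half the weight of whole-blood siblings at the initial division.
Dividing 1 in proportion to weights (total weight 3): Tessa (weight 1/2) → 1/6; Winifred (weight 1/2) → 1/6; Fiona (weight 1) → 1/3; Samuel (weight 1) → 1/3.
Tessa predeceased; the 1/6 allotted to Tessa's branch passes to Tessa's issue by representation.
The 1/6 is divided into 2 equal shares of 1/12 among Edmund, Diana.
Edmund is living and takes 1/12.
Diana predeceased; the 1/12 allotted to Diana's branch passes to Diana's issue by representation.
The 1/12 is divided into 4 equal shares of 1/48 among Lydia, Victor, Oliver, Beatrice.
Lydia is living and takes 1/48.
Victor is living and takes 1/48.
Oliver is living and takes 1/48.
Beatrice is living and takes 1/48.
Winifred is living and takes 1/6.
Fiona is living and takes 1/3.
Samuel predeceased; the 1/3 allotted to Samuel's branch passes to Samuel's issue by representation.
The 1/3 is divided into 2 equal shares of 1/6 among Albert, Charles.
Albert is living and takes 1/6.
Charles is living and takes 1/6.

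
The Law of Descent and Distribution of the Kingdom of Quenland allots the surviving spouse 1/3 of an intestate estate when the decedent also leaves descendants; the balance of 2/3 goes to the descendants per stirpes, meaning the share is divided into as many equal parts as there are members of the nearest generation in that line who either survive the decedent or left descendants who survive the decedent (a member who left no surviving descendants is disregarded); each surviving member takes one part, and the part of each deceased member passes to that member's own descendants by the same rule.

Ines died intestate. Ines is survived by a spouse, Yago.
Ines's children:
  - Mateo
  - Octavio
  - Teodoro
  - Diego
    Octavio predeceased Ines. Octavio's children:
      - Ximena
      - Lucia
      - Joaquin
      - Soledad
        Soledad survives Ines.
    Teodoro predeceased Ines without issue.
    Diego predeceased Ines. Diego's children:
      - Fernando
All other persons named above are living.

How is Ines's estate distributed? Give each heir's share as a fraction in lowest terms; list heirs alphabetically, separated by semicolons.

Fernando 2/9; Joaquin 1/18; Lucia 1/18; Mateo 2/9; Soledad 1/18; Ximena 1/18; Yago 1/3

Yago, as surviving spouse, takes 1/3.
The remaining 2/3 passes to Ines's descendants per stirpes.
Teodoro left no surviving issue, so that branch lapses and is disregarded.
The 2/3 is divided into 3 equal shares of 2/9 among Mateo, Octavio, Diego.
Mateo is living and takes 2/9.
Octavio predeceased; the 2/9 allotted to Octavio's branch passes to Octavio's issue by representation.
The 2/9 is divided into 4 equal shares of 1/18 among Ximena, Lucia, Joaquin, Soledad.
Ximena is living and takes 1/18.
Lucia is living and takes 1/18.
Joaquin is living and takes 1/18.
Soledad is living and takes 1/18.
Diego predeceased; the 2/9 allotted to Diego's branch passes to Diego's issue by representation.
Fernando is the sole taker at this level and receives the full 2/9.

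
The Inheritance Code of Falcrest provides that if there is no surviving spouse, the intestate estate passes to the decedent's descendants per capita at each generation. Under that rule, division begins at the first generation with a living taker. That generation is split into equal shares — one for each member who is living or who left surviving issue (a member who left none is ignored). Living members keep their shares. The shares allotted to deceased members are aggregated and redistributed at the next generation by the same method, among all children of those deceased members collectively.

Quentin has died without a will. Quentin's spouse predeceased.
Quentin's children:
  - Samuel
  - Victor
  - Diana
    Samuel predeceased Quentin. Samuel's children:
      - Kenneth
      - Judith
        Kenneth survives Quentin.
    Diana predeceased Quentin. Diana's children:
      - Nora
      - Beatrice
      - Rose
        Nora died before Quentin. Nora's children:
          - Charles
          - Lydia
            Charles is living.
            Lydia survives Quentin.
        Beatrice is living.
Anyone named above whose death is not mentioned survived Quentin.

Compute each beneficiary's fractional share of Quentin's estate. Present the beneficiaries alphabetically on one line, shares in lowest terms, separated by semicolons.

Beatrice 2/15; Charles 1/15; Judith 2/15; Kenneth 2/15; Lydia 1/15; Rose 2/15; Victor 1/3

There is no surviving spouse, so the entire estate passes to Quentin's descendants per capita at each generation.
At generation 1 (Samuel, Victor, Diana) there are 3 shares of (1)/3 = 1/3 each.
Living: Victor — each takes 1/3.
Deceased: Samuel and Diana. Their combined 2/3 is pooled and carried to generation 2.
At generation 2 (Kenneth, Judith, Nora, Beatrice, Rose) there are 5 shares of (2/3)/5 = 2/15 each.
Living: Kenneth, Judith, Beatrice, and Rose — each takes 2/15.
Deceased: Nora. That 2/15 share is carried to generation 3.
At generation 3 (Charles, Lydia) there are 2 shares of (2/15)/2 = 1/15 each.
Living: Charles and Lydia — each takes 1/15.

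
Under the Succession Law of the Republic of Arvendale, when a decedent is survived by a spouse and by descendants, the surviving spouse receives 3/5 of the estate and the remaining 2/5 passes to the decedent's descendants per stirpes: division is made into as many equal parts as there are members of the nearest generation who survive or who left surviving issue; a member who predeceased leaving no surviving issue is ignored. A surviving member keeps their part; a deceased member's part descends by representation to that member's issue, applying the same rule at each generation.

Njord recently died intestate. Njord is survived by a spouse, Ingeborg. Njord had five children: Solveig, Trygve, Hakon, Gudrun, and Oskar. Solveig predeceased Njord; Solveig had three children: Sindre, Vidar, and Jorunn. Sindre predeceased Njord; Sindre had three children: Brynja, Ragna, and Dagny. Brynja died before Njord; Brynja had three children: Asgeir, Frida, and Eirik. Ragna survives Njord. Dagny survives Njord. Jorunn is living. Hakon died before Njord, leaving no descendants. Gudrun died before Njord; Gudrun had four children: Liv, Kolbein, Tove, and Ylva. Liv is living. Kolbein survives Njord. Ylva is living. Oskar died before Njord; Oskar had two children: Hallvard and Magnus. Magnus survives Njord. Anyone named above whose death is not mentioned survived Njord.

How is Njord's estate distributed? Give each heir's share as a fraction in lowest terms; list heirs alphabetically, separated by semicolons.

Asgeir 1/270; Dagny 1/90; Eirik 1/270; Frida 1/270; Hallvard 1/20; Ingeborg 3/5; Jorunn 1/30; Kolbein 1/40; Liv 1/40; Magnus 1/20; Ragna 1/90; Tove 1/40; Trygve 1/10; Vidar 1/30; Ylva 1/40

Ingeborg, as surviving spouse, takes 3/5.
The remaining 2/5 passes to Njord's descendants per stirpes.
Hakon left no surviving issue, so that branch lapses and is disregarded.
The 2/5 is divided into 4 equal shares of 1/10 among Solveig, Trygve, Gudrun, Oskar.
Solveig predeceased; the 1/10 allotted to Solveig's branch passes to Solveig's issue by representation.
The 1/10 is divided into 3 equal shares of 1/30 among Sindre, Vidar, Jorunn.
Sindre predeceased; the 1/30 allotted to Sindre's branch passes to Sindre's issue by representation.
The 1/30 is divided into 3 equal shares of 1/90 among Brynja, Ragna, Dagny.
Brynja predeceased; the 1/90 allotted to Brynja's branch passes to Brynja's issue by representation.
The 1/90 is divided into 3 equal shares of 1/270 among Asgeir, Frida, Eirik.
Asgeir is living and takes 1/270.
Frida is living and takes 1/270.
Eirik is living and takes 1/270.
Ragna is living and takes 1/90.
Dagny is living and takes 1/90.
Vidar is living and takes 1/30.
Jorunn is living and takes 1/30.
Trygve is living and takes 1/10.
Gudrun predeceased; the 1/10 allotted to Gudrun's branch passes to Gudrun's issue by representation.
The 1/10 is divided into 4 equal shares of 1/40 among Liv, Kolbein, Tove, Ylva.
Liv is living and takes 1/40.
Kolbein is living and takes 1/40.
Tove is living and takes 1/40.
Ylva is living and takes 1/40.
Oskar predeceased; the 1/10 allotted to Oskar's branch passes to Oskar's issue by representation.
The 1/10 is divided into 2 equal shares of 1/20 among Hallvard, Magnus.
Hallvard is living and takes 1/20.
Magnus is living and takes 1/20.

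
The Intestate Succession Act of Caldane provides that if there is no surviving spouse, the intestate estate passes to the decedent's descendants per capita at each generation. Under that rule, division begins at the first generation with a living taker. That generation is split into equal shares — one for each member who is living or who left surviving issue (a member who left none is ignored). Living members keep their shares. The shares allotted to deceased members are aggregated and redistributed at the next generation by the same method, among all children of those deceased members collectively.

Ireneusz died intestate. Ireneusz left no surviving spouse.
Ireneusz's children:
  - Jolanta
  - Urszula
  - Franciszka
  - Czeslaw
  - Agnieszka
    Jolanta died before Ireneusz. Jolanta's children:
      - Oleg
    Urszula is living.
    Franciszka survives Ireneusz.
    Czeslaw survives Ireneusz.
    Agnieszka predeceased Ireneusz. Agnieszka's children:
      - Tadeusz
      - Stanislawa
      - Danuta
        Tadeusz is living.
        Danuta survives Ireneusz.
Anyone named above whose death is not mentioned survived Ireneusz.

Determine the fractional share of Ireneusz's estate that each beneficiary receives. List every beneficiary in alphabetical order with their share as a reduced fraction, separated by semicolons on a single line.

There is no surviving spouse, so the entire estate passes to Ireneusz's descendants per capita at each generation.
At generation 1 (Jolanta, Urszula, Franciszka, Czeslaw, Agnieszka) there are 5 shares of (1)/5 = 1/5 each.
Living: Urszula, Franciszka, and Czeslaw — each takes 1/5.
Deceased: Jolanta and Agnieszka. Their combined 2/5 is pooled and carried to generation 2.
At generation 2 (Oleg, Tadeusz, Stanislawa, Danuta) there are 4 shares of (2/5)/4 = 1/10 each.
Living: Oleg, Tadeusz, Stanislawa, and Danuta — each takes 1/10.

Czeslaw 1/5; Danuta 1/10; Franciszka 1/5; Oleg 1/10; Stanislawa 1/10; Tadeusz 1/10; Urszula 1/5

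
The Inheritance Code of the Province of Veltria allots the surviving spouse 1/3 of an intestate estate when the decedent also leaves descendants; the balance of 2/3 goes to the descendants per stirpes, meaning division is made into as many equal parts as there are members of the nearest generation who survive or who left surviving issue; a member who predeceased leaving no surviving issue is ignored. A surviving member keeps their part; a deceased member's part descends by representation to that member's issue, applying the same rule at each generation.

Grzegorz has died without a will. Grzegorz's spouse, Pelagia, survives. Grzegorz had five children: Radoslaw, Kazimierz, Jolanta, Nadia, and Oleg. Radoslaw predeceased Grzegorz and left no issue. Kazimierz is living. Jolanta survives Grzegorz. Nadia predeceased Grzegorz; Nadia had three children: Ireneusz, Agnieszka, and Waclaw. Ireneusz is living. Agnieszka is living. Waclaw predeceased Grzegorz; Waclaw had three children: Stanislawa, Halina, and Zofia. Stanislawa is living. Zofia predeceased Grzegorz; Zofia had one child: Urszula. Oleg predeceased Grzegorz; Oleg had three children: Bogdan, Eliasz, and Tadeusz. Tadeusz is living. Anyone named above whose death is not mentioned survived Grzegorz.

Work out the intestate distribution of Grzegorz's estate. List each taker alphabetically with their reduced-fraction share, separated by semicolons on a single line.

Agnieszka 1/18; Bogdan 1/18; Eliasz 1/18; Halina 1/54; Ireneusz 1/18; Jolanta 1/6; Kazimierz 1/6; Pelagia 1/3; Stanislawa 1/54; Tadeusz 1/18; Urszula 1/54

Pelagia, as surviving spouse, takes 1/3.
The remaining 2/3 passes to Grzegorz's descendants per stirpes.
Radoslaw left no surviving issue, so that branch lapses and is disregarded.
The 2/3 is divided into 4 equal shares of 1/6 among Kazimierz, Jolanta, Nadia, Oleg.
Kazimierz is living and takes 1/6.
Jolanta is living and takes 1/6.
Nadia predeceased; the 1/6 allotted to Nadia's branch passes to Nadia's issue by representation.
The 1/6 is divided into 3 equal shares of 1/18 among Ireneusz, Agnieszka, Waclaw.
Ireneusz is living and takes 1/18.
Agnieszka is living and takes 1/18.
Waclaw predeceased; the 1/18 allotted to Waclaw's branch passes to Waclaw's issue by representation.
The 1/18 is divided into 3 equal shares of 1/54 among Stanislawa, Halina, Zofia.
Stanislawa is living and takes 1/54.
Halina is living and takes 1/54.
Zofia predeceased; the 1/54 allotted to Zofia's branch passes to Zofia's issue by representation.
Urszula is the sole taker at this level and receives the full 1/54.
Oleg predeceased; the 1/6 allotted to Oleg's branch passes to Oleg's issue by representation.
The 1/6 is divided into 3 equal shares of 1/18 among Bogdan, Eliasz, Tadeusz.
Bogdan is living and takes 1/18.
Eliasz is living and takes 1/18.
Tadeusz is living and takes 1/18.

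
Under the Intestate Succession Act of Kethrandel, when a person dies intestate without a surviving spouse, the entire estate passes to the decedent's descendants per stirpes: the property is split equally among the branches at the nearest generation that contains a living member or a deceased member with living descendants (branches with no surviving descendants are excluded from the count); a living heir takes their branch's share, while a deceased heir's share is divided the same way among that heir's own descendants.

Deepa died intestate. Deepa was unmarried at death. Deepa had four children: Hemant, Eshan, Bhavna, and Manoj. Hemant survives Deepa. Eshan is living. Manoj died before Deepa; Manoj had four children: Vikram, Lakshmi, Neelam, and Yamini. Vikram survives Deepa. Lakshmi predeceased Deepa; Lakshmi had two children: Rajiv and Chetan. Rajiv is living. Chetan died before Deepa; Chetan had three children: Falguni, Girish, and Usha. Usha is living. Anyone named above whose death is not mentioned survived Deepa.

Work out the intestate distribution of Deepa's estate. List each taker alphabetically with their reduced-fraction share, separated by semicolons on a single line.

Bhavna 1/4; Eshan 1/4; Falguni 1/96; Girish 1/96; Hemant 1/4; Neelam 1/16; Rajiv 1/32; Usha 1/96; Vikram 1/16; Yamini 1/16

There is no surviving spouse, so the entire estate passes to Deepa's descendants per stirpes.
The estate is divided into 4 equal shares of 1/4 among Hemant, Eshan, Bhavna, Manoj.
Hemant is living and takes 1/4.
Eshan is living and takes 1/4.
Bhavna is living and takes 1/4.
Manoj predeceased; the 1/4 allotted to Manoj's branch passes to Manoj's issue by representation.
The 1/4 is divided into 4 equal shares of 1/16 among Vikram, Lakshmi, Neelam, Yamini.
Vikram is living and takes 1/16.
Lakshmi predeceased; the 1/16 allotted to Lakshmi's branch passes to Lakshmi's issue by representation.
The 1/16 is divided into 2 equal shares of 1/32 among Rajiv, Chetan.
Rajiv is living and takes 1/32.
Chetan predeceased; the 1/32 allotted to Chetan's branch passes to Chetan's issue by representation.
The 1/32 is divided into 3 equal shares of 1/96 among Falguni, Girish, Usha.
Falguni is living and takes 1/96.
Girish is living and takes 1/96.
Usha is living and takes 1/96.
Neelam is living and takes 1/16.
Yamini is living and takes 1/16.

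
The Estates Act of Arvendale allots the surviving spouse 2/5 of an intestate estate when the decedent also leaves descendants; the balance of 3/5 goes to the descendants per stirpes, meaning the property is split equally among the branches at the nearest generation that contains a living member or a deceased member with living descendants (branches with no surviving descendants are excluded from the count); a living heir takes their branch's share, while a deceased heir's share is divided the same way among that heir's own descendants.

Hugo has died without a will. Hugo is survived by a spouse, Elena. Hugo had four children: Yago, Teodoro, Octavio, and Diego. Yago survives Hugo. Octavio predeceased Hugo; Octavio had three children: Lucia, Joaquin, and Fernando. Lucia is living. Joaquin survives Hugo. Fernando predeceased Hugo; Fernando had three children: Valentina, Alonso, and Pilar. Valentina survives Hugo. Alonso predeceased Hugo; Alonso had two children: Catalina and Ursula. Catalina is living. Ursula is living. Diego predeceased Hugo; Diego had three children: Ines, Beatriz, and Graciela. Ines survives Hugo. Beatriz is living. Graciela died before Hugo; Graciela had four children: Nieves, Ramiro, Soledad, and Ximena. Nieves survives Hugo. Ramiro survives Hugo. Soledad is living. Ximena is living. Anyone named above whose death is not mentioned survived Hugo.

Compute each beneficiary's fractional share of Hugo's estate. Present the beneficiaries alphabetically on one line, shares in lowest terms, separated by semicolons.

Beatriz 1/20; Catalina 1/120; Elena 2/5; Ines 1/20; Joaquin 1/20; Lucia 1/20; Nieves 1/80; Pilar 1/60; Ramiro 1/80; Soledad 1/80; Teodoro 3/20; Ursula 1/120; Valentina 1/60; Ximena 1/80; Yago 3/20

Elena, as surviving spouse, takes 2/5.
The remaining 3/5 passes to Hugo's descendants per stirpes.
The 3/5 is divided into 4 equal shares of 3/20 among Yago, Teodoro, Octavio, Diego.
Yago is living and takes 3/20.
Teodoro is living and takes 3/20.
Octavio predeceased; the 3/20 allotted to Octavio's branch passes to Octavio's issue by representation.
The 3/20 is divided into 3 equal shares of 1/20 among Lucia, Joaquin, Fernando.
Lucia is living and takes 1/20.
Joaquin is living and takes 1/20.
Fernando predeceased; the 1/20 allotted to Fernando's branch passes to Fernando's issue by representation.
The 1/20 is divided into 3 equal shares of 1/60 among Valentina, Alonso, Pilar.
Valentina is living and takes 1/60.
Alonso predeceased; the 1/60 allotted to Alonso's branch passes to Alonso's issue by representation.
The 1/60 is divided into 2 equal shares of 1/120 among Catalina, Ursula.
Catalina is living and takes 1/120.
Ursula is living and takes 1/120.
Pilar is living and takes 1/60.
Diego predeceased; the 3/20 allotted to Diego's branch passes to Diego's issue by representation.
The 3/20 is divided into 3 equal shares of 1/20 among Ines, Beatriz, Graciela.
Ines is living and takes 1/20.
Beatriz is living and takes 1/20.
Graciela predeceased; the 1/20 allotted to Graciela's branch passes to Graciela's issue by representation.
The 1/20 is divided into 4 equal shares of 1/80 among Nieves, Ramiro, Soledad, Ximena.
Nieves is living and takes 1/80.
Ramiro is living and takes 1/80.
Soledad is living and takes 1/80.
Ximena is living and takes 1/80.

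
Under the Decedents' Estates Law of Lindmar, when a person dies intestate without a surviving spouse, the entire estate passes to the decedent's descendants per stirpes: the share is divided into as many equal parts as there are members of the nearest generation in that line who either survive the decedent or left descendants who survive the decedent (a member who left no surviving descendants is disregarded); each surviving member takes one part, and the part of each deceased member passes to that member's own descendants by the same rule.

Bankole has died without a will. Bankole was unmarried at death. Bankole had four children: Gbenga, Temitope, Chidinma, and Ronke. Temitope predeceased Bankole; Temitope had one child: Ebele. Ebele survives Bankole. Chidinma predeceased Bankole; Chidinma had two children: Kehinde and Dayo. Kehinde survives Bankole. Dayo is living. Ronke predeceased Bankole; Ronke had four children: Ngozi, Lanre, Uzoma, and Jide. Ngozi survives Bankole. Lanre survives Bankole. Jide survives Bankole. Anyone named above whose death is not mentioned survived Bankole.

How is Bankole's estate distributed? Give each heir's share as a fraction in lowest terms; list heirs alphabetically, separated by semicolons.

There is no surviving spouse, so the entire estate passes to Bankole's descendants per stirpes.
The estate is divided into 4 equal shares of 1/4 among Gbenga, Temitope, Chidinma, Ronke.
Gbenga is living and takes 1/4.
Temitope predeceased; the 1/4 allotted to Temitope's branch passes to Temitope's issue by representation.
Ebele is the sole taker at this level and receives the full 1/4.
Chidinma predeceased; the 1/4 allotted to Chidinma's branch passes to Chidinma's issue by representation.
The 1/4 is divided into 2 equal shares of 1/8 among Kehinde, Dayo.
Kehinde is living and takes 1/8.
Dayo is living and takes 1/8.
Ronke predeceased; the 1/4 allotted to Ronke's branch passes to Ronke's issue by representation.
The 1/4 is divided into 4 equal shares of 1/16 among Ngozi, Lanre, Uzoma, Jide.
Ngozi is living and takes 1/16.
Lanre is living and takes 1/16.
Uzoma is living and takes 1/16.
Jide is living and takes 1/16.

Dayo 1/8; Ebele 1/4; Gbenga 1/4; Jide 1/16; Kehinde 1/8; Lanre 1/16; Ngozi 1/16; Uzoma 1/16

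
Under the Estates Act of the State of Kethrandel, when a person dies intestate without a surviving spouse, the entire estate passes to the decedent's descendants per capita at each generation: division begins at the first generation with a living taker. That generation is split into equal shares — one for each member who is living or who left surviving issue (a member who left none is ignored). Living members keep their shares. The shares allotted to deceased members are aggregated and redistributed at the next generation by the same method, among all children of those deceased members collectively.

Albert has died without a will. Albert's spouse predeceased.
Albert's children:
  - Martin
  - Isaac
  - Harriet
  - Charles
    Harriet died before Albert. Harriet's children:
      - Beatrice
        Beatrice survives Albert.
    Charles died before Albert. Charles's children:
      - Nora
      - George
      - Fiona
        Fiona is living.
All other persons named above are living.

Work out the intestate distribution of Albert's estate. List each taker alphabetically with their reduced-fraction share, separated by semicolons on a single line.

There is no surviving spouse, so the entire estate passes to Albert's descendants per capita at each generation.
At generation 1 (Martin, Isaac, Harriet, Charles) there are 4 shares of (1)/4 = 1/4 each.
Living: Martin and Isaac — each takes 1/4.
Deceased: Harriet and Charles. Their combined 1/2 is pooled and carried to generation 2.
At generation 2 (Beatrice, Nora, George, Fiona) there are 4 shares of (1/2)/4 = 1/8 each.
Living: Beatrice, Nora, George, and Fiona — each takes 1/8.

Beatrice 1/8; Fiona 1/8; George 1/8; Isaac 1/4; Martin 1/4; Nora 1/8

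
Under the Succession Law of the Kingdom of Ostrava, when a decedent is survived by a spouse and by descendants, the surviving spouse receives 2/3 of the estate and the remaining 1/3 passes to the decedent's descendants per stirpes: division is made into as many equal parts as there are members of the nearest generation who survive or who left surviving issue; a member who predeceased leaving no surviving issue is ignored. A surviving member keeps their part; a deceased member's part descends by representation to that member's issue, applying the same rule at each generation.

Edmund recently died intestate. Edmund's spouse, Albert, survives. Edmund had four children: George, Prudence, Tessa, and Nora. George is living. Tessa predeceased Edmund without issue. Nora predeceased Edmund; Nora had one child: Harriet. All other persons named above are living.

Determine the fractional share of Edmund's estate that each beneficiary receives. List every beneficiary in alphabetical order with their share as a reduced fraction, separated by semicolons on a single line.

Albert, as surviving spouse, takes 2/3.
The remaining 1/3 passes to Edmund's descendants per stirpes.
Tessa left no surviving issue, so that branch lapses and is disregarded.
The 1/3 is divided into 3 equal shares of 1/9 among George, Prudence, Nora.
George is living and takes 1/9.
Prudence is living and takes 1/9.
Nora predeceased; the 1/9 allotted to Nora's branch passes to Nora's issue by representation.
Harriet is the sole taker at this level and receives the full 1/9.

Albert 2/3; George 1/9; Harriet 1/9; Prudence 1/9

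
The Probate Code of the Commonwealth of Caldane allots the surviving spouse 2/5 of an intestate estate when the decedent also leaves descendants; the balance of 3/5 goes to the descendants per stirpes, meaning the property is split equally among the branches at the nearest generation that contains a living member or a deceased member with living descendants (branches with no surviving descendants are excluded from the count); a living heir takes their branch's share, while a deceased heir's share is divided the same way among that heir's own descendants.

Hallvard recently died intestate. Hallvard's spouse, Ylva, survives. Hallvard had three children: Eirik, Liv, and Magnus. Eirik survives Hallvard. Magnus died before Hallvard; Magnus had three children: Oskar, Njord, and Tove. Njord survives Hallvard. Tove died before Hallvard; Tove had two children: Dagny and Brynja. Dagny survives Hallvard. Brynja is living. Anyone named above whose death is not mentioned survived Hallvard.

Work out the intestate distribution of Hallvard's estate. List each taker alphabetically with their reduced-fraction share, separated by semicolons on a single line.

Ylva, as surviving spouse, takes 2/5.
The remaining 3/5 passes to Hallvard's descendants per stirpes.
The 3/5 is divided into 3 equal shares of 1/5 among Eirik, Liv, Magnus.
Eirik is living and takes 1/5.
Liv is living and takes 1/5.
Magnus predeceased; the 1/5 allotted to Magnus's branch passes to Magnus's issue by representation.
The 1/5 is divided into 3 equal shares of 1/15 among Oskar, Njord, Tove.
Oskar is living and takes 1/15.
Njord is living and takes 1/15.
Tove predeceased; the 1/15 allotted to Tove's branch passes to Tove's issue by representation.
The 1/15 is divided into 2 equal shares of 1/30 among Dagny, Brynja.
Dagny is living and takes 1/30.
Brynja is living and takes 1/30.

Brynja 1/30; Dagny 1/30; Eirik 1/5; Liv 1/5; Njord 1/15; Oskar 1/15; Ylva 2/5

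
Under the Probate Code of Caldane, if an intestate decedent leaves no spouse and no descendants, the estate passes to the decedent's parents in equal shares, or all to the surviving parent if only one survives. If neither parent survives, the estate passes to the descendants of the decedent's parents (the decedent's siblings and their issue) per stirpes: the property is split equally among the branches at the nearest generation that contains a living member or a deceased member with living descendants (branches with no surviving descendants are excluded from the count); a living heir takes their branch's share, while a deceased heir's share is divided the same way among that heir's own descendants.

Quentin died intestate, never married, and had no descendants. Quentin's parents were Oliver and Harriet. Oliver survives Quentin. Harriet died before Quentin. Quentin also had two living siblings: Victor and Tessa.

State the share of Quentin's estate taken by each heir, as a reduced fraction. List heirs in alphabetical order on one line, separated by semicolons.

Oliver 1

Only one parent, Oliver, survives, so Oliver takes the entire estate. The siblings take nothing because a surviving parent has priority.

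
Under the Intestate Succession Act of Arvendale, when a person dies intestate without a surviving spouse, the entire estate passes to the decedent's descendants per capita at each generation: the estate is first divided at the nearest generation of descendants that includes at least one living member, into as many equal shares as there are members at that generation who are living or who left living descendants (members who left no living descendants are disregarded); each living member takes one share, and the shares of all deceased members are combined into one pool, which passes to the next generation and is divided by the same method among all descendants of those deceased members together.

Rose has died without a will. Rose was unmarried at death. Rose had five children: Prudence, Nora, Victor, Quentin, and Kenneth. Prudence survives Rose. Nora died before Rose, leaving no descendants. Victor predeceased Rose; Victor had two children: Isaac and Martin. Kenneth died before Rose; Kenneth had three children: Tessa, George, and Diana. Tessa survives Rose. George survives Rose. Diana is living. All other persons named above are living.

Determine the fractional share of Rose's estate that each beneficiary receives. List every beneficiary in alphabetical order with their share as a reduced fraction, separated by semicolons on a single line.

There is no surviving spouse, so the entire estate passes to Rose's descendants per capita at each generation.
At generation 1 (Prudence, Victor, Quentin, Kenneth) there are 4 shares of (1)/4 = 1/4 each.
Living: Prudence and Quentin — each takes 1/4.
Deceased: Victor and Kenneth. Their combined 1/2 is pooled and carried to generation 2.
At generation 2 (Isaac, Martin, Tessa, George, Diana) there are 5 shares of (1/2)/5 = 1/10 each.
Living: Isaac, Martin, Tessa, George, and Diana — each takes 1/10.

Diana 1/10; George 1/10; Isaac 1/10; Martin 1/10; Prudence 1/4; Quentin 1/4; Tessa 1/10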